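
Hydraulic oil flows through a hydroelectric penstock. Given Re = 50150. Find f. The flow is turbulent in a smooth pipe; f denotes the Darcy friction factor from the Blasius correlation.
Formula: f = \frac{0.316}{Re^{0.25}}
f = 0.316/50150^0.25 = 0.02112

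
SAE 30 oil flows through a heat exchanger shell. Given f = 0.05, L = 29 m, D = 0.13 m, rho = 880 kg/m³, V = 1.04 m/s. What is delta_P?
Formula: \Delta P = f \frac{L}{D} \frac{\rho V^2}{2}
delta_P = 0.05·(29/0.13)·0.5·880·1.04²/1000 = 5.308 kPa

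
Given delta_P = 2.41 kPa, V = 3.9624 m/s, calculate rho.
Formula: V = \sqrt{\frac{2 \Delta P}{\rho}}
Substituting knowns: 3.9624 = √(2·(2.41·1000)/rho)
Solving for rho: rho = 2·(2.41·1000)/3.9624² = 307 kg/m³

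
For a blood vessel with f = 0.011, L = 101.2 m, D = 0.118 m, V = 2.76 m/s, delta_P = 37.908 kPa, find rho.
Formula: \Delta P = f \frac{L}{D} \frac{\rho V^2}{2}
Substituting knowns: 37.908 = 0.011·(101.2/0.118)·0.5·rho·2.76²/1000
Solving for rho: rho = (37.908·1000)/(0.011·(101.2/0.118)·0.5·2.76²) = 1055 kg/m³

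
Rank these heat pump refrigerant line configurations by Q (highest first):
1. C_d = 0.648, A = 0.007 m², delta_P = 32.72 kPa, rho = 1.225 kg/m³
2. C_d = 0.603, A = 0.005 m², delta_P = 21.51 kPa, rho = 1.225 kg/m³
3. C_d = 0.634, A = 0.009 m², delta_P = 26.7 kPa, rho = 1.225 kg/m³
Case 1: Q = 1048 L/s
Case 2: Q = 565 L/s
Case 3: Q = 1191 L/s
Ranking (highest first): 3, 1, 2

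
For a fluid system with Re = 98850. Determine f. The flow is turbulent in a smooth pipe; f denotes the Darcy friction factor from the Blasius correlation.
Formula: f = \frac{0.316}{Re^{0.25}}
f = 0.316/98850^0.25 = 0.01782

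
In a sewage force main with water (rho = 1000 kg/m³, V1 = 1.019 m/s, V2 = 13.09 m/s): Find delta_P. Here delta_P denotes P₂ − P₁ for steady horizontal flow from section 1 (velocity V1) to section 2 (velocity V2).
Formula: \Delta P = \frac{1}{2} \rho (V_1^2 - V_2^2)
delta_P = 0.5·1000·(1.019² − 13.09²)/1000 = -85.15 kPa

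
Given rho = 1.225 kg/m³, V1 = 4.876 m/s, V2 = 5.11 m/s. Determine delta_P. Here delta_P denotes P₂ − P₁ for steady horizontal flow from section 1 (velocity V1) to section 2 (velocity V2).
Formula: \Delta P = \frac{1}{2} \rho (V_1^2 - V_2^2)
delta_P = 0.5·1.225·(4.876² − 5.11²)/1000 = -0.001431 kPa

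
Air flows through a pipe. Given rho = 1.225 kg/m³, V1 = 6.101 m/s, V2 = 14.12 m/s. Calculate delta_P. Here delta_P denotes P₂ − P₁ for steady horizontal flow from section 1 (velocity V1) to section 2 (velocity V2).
Formula: \Delta P = \frac{1}{2} \rho (V_1^2 - V_2^2)
delta_P = 0.5·1.225·(6.101² − 14.12²)/1000 = -0.09932 kPa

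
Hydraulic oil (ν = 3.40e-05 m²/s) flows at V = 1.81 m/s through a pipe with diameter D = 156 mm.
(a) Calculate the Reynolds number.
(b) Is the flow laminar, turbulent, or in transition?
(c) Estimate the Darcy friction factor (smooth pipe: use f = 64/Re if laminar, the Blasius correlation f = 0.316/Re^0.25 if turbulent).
(a) Re = V·D/ν = 1.81·0.156/3.40e-05 = 8304.7
(b) Flow regime: turbulent (Re > 4000)
(c) Friction factor: f = 0.316/Re^0.25 = 0.316/8304.7^0.25 = 0.0331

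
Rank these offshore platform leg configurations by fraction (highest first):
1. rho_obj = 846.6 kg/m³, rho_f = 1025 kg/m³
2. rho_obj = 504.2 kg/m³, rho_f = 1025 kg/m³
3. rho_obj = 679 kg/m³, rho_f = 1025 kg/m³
Case 1: fraction = 0.826
Case 2: fraction = 0.4919
Case 3: fraction = 0.6624
Ranking (highest first): 1, 3, 2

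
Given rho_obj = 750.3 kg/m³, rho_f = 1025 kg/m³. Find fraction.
Formula: f_{sub} = \frac{\rho_{obj}}{\rho_f}
fraction = 750.3/1025 = 0.732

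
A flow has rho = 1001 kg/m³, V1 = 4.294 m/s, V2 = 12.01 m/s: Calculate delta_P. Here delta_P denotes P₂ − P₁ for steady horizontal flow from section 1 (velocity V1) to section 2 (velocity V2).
Formula: \Delta P = \frac{1}{2} \rho (V_1^2 - V_2^2)
delta_P = 0.5·1001·(4.294² − 12.01²)/1000 = -62.96 kPa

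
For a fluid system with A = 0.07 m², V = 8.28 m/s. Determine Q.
Formula: Q = A V
Q = 0.07·8.28·1000 = 579.6 L/s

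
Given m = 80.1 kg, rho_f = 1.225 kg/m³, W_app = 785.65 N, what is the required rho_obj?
Formula: W_{app} = mg\left(1 - \frac{\rho_f}{\rho_{obj}}\right)
Substituting knowns: 785.65 = 80.1·9.81·(1 − 1.225/rho_obj)
Solving for rho_obj: rho_obj = 1.225/(1 − 785.65/(80.1·9.81)) = 7348 kg/m³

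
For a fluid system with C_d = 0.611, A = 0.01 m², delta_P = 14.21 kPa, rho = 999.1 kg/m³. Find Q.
Formula: Q = C_d A \sqrt{\frac{2 \Delta P}{\rho}}
Q = 0.611·0.01·√(2·(14.21·1000)/999.1)·1000 = 32.59 L/s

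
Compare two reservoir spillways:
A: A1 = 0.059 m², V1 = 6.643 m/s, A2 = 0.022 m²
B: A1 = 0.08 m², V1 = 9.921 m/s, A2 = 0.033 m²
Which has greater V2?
V2(A) = 17.82 m/s, V2(B) = 24.05 m/s. Answer: B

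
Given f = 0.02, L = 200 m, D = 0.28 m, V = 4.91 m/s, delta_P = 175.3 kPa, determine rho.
Formula: \Delta P = f \frac{L}{D} \frac{\rho V^2}{2}
Substituting knowns: 175.3 = 0.02·(200/0.28)·0.5·rho·4.91²/1000
Solving for rho: rho = (175.3·1000)/(0.02·(200/0.28)·0.5·4.91²) = 1018 kg/m³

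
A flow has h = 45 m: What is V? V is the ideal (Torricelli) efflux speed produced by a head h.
Formula: V = \sqrt{2 g h}
V = √(2·9.81·45) = 29.71 m/s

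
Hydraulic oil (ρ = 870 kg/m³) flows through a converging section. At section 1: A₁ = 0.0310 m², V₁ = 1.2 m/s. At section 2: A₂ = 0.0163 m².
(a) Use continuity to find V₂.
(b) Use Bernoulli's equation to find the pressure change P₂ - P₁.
(a) Continuity: A₁V₁=A₂V₂ -> V₂=A₁V₁/A₂=0.0310*1.2/0.0163=2.28 m/s
(b) Bernoulli: P₂-P₁=0.5*rho*(V₁^2-V₂^2)/1000=0.5*870*(1.2^2-2.28^2)/1000=-1.635 kPa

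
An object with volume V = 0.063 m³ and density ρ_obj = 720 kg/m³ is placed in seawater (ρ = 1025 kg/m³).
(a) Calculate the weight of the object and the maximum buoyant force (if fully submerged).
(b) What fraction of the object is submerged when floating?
(a) W=rho_obj*g*V=720*9.81*0.063=445.0 N; F_B(max)=rho*g*V=1025*9.81*0.063=633.5 N
(b) Floating fraction=rho_obj/rho=720/1025=0.702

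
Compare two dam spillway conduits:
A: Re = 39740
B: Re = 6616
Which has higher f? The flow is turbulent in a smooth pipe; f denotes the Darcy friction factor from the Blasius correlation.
f(A) = 0.02238, f(B) = 0.03504. Answer: B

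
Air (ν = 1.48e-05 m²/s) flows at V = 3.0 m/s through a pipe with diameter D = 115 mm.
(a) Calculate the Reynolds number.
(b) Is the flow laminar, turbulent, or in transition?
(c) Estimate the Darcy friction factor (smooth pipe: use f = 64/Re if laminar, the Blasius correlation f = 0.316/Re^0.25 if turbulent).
(a) Re = V·D/ν = 3.0·0.115/1.48e-05 = 23311
(b) Flow regime: turbulent (Re > 4000)
(c) Friction factor: f = 0.316/Re^0.25 = 0.316/23311^0.25 = 0.02557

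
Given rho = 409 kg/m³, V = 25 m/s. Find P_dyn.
Formula: P_{dyn} = \frac{1}{2} \rho V^2
P_dyn = 0.5·409·25²/1000 = 127.8 kPa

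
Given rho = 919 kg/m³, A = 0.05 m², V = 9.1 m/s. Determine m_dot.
Formula: \dot{m} = \rho A V
m_dot = 919·0.05·9.1 = 418.1 kg/s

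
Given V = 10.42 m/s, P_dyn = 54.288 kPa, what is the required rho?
Formula: P_{dyn} = \frac{1}{2} \rho V^2
Substituting knowns: 54.288 = 0.5·rho·10.42²/1000
Solving for rho: rho = 2·(54.288·1000)/10.42² = 1000 kg/m³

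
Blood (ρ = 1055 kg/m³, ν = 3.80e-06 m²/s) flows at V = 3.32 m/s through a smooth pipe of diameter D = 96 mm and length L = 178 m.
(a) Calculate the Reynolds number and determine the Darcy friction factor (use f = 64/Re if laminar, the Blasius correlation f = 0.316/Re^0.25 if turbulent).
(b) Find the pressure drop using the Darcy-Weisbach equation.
(a) Re = V·D/ν = 3.32·0.096/3.80e-06 = 83874 → turbulent (Re > 4000); f = 0.316/Re^0.25 = 0.316/83874^0.25 = 0.018569
(b) Darcy-Weisbach: ΔP = f·(L/D)·½ρV²/1000 = 0.018569·(178/0.096)·½·1055·3.32²/1000 = 200.2 kPa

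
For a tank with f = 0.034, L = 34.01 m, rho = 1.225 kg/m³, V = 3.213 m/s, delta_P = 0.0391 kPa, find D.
Formula: \Delta P = f \frac{L}{D} \frac{\rho V^2}{2}
Substituting knowns: 0.0391 = 0.034·(34.01/D)·0.5·1.225·3.213²/1000
Solving for D: D = 0.034·34.01·0.5·1.225·3.213²/(0.0391·1000) = 0.187 m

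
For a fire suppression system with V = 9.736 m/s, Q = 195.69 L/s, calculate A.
Formula: Q = A V
Substituting knowns: 195.69 = A·9.736·1000
Solving for A: A = (195.69/1000)/9.736 = 0.0201 m²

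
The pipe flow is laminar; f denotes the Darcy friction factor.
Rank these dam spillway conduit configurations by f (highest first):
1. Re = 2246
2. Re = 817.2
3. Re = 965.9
Case 1: f = 0.0285
Case 2: f = 0.07832
Case 3: f = 0.06626
Ranking (highest first): 2, 3, 1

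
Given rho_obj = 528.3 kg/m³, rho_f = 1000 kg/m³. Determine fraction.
Formula: f_{sub} = \frac{\rho_{obj}}{\rho_f}
fraction = 528.3/1000 = 0.5283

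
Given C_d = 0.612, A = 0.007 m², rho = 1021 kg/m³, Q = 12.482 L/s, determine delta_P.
Formula: Q = C_d A \sqrt{\frac{2 \Delta P}{\rho}}
Substituting knowns: 12.482 = 0.612·0.007·√(2·(delta_P·1000)/1021)·1000
Solving for delta_P: delta_P = ((12.482/1000)/(0.612·0.007))²·1021/2/1000 = 4.334 kPa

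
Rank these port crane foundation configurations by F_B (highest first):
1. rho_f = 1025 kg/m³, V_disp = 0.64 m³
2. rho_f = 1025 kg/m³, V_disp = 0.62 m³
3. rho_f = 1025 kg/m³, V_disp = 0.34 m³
Case 1: F_B = 6435 N
Case 2: F_B = 6234 N
Case 3: F_B = 3419 N
Ranking (highest first): 1, 2, 3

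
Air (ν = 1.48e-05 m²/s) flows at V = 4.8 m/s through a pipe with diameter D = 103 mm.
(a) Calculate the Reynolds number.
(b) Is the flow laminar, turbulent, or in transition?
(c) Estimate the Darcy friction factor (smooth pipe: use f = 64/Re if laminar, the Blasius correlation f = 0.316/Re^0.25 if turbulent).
(a) Re = V·D/ν = 4.8·0.103/1.48e-05 = 33405
(b) Flow regime: turbulent (Re > 4000)
(c) Friction factor: f = 0.316/Re^0.25 = 0.316/33405^0.25 = 0.02337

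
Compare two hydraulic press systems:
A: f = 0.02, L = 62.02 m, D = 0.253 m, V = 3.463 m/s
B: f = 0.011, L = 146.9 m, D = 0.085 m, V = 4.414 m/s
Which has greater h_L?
h_L(A) = 2.997 m, h_L(B) = 18.88 m. Answer: B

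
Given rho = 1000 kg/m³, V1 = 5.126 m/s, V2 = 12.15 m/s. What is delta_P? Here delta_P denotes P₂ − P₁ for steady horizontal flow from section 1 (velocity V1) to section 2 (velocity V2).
Formula: \Delta P = \frac{1}{2} \rho (V_1^2 - V_2^2)
delta_P = 0.5·1000·(5.126² − 12.15²)/1000 = -60.67 kPa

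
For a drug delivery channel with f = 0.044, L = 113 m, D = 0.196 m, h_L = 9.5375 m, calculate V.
Formula: h_L = f \frac{L}{D} \frac{V^2}{2g}
Substituting knowns: 9.5375 = 0.044·(113/0.196)·V²/(2·9.81)
Solving for V: V = √(9.5375·2·9.81/(0.044·(113/0.196))) = 2.716 m/s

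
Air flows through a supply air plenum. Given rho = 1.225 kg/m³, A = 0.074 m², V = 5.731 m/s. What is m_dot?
Formula: \dot{m} = \rho A V
m_dot = 1.225·0.074·5.731 = 0.5195 kg/s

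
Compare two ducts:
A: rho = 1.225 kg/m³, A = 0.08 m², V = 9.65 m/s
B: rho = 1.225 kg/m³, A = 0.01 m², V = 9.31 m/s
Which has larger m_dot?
m_dot(A) = 0.9457 kg/s, m_dot(B) = 0.114 kg/s. Answer: A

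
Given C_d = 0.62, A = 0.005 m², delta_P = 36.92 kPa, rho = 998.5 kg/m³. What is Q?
Formula: Q = C_d A \sqrt{\frac{2 \Delta P}{\rho}}
Q = 0.62·0.005·√(2·(36.92·1000)/998.5)·1000 = 26.66 L/s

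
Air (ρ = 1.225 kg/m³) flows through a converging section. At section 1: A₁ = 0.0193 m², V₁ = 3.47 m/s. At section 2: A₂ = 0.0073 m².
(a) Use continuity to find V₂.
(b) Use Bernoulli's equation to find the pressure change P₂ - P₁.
(a) Continuity: A₁V₁=A₂V₂ -> V₂=A₁V₁/A₂=0.0193*3.47/0.0073=9.17 m/s
(b) Bernoulli: P₂-P₁=0.5*rho*(V₁^2-V₂^2)/1000=0.5*1.225*(3.47^2-9.17^2)/1000=-0.04413 kPa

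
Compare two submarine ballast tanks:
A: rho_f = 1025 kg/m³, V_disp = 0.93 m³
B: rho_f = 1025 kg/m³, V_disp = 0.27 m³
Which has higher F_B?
F_B(A) = 9351 N, F_B(B) = 2715 N. Answer: A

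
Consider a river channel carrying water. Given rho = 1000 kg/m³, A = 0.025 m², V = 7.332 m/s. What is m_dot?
Formula: \dot{m} = \rho A V
m_dot = 1000·0.025·7.332 = 183.3 kg/s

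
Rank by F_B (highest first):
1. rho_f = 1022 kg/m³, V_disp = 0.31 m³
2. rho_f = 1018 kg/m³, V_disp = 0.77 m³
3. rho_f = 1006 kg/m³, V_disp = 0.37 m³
Case 1: F_B = 3108 N
Case 2: F_B = 7690 N
Case 3: F_B = 3651 N
Ranking (highest first): 2, 3, 1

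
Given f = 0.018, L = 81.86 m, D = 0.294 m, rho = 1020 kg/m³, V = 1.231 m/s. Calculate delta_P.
Formula: \Delta P = f \frac{L}{D} \frac{\rho V^2}{2}
delta_P = 0.018·(81.86/0.294)·0.5·1020·1.231²/1000 = 3.873 kPa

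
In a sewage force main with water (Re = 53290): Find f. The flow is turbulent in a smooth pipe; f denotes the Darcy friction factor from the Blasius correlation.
Formula: f = \frac{0.316}{Re^{0.25}}
f = 0.316/53290^0.25 = 0.0208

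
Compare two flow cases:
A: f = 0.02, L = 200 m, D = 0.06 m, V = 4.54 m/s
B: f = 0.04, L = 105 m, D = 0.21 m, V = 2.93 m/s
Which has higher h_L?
h_L(A) = 70.04 m, h_L(B) = 8.751 m. Answer: A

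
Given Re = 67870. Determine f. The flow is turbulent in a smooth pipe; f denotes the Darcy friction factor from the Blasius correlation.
Formula: f = \frac{0.316}{Re^{0.25}}
f = 0.316/67870^0.25 = 0.01958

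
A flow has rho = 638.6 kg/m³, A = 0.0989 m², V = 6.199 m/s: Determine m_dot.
Formula: \dot{m} = \rho A V
m_dot = 638.6·0.0989·6.199 = 391.5 kg/s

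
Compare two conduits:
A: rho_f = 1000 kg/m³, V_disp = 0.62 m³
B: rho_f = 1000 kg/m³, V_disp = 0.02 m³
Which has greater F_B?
F_B(A) = 6082 N, F_B(B) = 196.2 N. Answer: A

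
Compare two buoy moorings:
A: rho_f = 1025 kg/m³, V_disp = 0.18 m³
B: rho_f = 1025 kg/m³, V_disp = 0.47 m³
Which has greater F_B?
F_B(A) = 1810 N, F_B(B) = 4726 N. Answer: B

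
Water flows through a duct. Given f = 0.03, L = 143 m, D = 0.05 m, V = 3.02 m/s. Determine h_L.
Formula: h_L = f \frac{L}{D} \frac{V^2}{2g}
h_L = 0.03·(143/0.05)·3.02²/(2·9.81) = 39.88 m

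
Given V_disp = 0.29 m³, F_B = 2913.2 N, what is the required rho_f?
Formula: F_B = \rho_f g V_{disp}
Substituting knowns: 2913.2 = rho_f·9.81·0.29
Solving for rho_f: rho_f = 2913.2/(9.81·0.29) = 1024 kg/m³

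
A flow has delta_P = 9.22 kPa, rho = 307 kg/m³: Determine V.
Formula: V = \sqrt{\frac{2 \Delta P}{\rho}}
V = √(2·(9.22·1000)/307) = 7.75 m/s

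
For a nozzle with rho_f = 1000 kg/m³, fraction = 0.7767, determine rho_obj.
Formula: f_{sub} = \frac{\rho_{obj}}{\rho_f}
Substituting knowns: 0.7767 = rho_obj/1000
Solving for rho_obj: rho_obj = 0.7767·1000 = 776.7 kg/m³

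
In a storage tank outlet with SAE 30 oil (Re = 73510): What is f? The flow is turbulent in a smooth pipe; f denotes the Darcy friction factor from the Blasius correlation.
Formula: f = \frac{0.316}{Re^{0.25}}
f = 0.316/73510^0.25 = 0.01919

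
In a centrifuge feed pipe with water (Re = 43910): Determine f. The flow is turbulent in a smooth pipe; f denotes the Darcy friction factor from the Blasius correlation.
Formula: f = \frac{0.316}{Re^{0.25}}
f = 0.316/43910^0.25 = 0.02183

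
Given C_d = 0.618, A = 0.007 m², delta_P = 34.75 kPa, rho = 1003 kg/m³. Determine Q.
Formula: Q = C_d A \sqrt{\frac{2 \Delta P}{\rho}}
Q = 0.618·0.007·√(2·(34.75·1000)/1003)·1000 = 36.01 L/s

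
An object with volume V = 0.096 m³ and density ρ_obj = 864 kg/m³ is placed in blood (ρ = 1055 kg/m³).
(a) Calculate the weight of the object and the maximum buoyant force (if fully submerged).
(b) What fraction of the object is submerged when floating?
(a) W=rho_obj*g*V=864*9.81*0.096=813.7 N; F_B(max)=rho*g*V=1055*9.81*0.096=993.6 N
(b) Floating fraction=rho_obj/rho=864/1055=0.819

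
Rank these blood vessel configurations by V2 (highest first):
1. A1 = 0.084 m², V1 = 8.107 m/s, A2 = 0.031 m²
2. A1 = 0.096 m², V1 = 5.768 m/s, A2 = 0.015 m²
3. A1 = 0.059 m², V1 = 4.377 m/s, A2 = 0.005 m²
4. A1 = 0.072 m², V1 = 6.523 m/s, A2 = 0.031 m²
Case 1: V2 = 21.97 m/s
Case 2: V2 = 36.92 m/s
Case 3: V2 = 51.65 m/s
Case 4: V2 = 15.15 m/s
Ranking (highest first): 3, 2, 1, 4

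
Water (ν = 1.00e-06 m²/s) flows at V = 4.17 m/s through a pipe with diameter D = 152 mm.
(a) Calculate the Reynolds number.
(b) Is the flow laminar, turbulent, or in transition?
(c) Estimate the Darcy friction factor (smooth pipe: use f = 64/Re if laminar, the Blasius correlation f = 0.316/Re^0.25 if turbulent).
(a) Re = V·D/ν = 4.17·0.152/1.00e-06 = 633840
(b) Flow regime: turbulent (Re > 4000)
(c) Friction factor: f = 0.316/Re^0.25 = 0.316/633840^0.25 = 0.0112 (Blasius is strictly valid for Re ≲ 1e5; used here as the smooth-pipe estimate the problem specifies)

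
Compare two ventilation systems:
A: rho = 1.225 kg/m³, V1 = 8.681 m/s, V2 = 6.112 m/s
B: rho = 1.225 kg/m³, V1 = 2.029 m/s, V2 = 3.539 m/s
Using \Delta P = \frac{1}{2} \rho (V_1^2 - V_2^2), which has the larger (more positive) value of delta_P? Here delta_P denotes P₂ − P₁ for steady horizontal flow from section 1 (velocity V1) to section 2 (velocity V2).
delta_P(A) = 0.02328 kPa, delta_P(B) = -0.00515 kPa. Answer: A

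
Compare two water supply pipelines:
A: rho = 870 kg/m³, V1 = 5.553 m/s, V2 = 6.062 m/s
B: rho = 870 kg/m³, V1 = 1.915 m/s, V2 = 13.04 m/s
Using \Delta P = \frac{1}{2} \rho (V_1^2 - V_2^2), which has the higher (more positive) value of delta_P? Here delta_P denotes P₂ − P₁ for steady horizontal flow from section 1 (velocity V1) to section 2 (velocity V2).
delta_P(A) = -2.572 kPa, delta_P(B) = -72.37 kPa. Answer: A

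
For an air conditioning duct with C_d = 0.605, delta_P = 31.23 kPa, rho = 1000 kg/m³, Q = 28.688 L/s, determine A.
Formula: Q = C_d A \sqrt{\frac{2 \Delta P}{\rho}}
Substituting knowns: 28.688 = 0.605·A·√(2·(31.23·1000)/1000)·1000
Solving for A: A = (28.688/1000)/(0.605·√(2·(31.23·1000)/1000)) = 0.006 m²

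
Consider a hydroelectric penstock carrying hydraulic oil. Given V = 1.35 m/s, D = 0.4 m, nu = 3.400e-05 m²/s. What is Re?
Formula: Re = \frac{V D}{\nu}
Re = 1.35·0.4/3.400e-05 = 15882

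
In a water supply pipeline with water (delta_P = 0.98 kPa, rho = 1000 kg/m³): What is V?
Formula: V = \sqrt{\frac{2 \Delta P}{\rho}}
V = √(2·(0.98·1000)/1000) = 1.4 m/s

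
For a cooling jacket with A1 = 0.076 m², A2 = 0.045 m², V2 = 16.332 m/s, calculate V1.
Formula: V_2 = \frac{A_1 V_1}{A_2}
Substituting knowns: 16.332 = 0.076·V1/0.045
Solving for V1: V1 = 16.332·0.045/0.076 = 9.67 m/s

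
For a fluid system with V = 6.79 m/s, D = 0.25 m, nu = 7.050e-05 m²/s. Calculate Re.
Formula: Re = \frac{V D}{\nu}
Re = 6.79·0.25/7.050e-05 = 24078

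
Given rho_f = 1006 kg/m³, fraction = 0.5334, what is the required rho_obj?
Formula: f_{sub} = \frac{\rho_{obj}}{\rho_f}
Substituting knowns: 0.5334 = rho_obj/1006
Solving for rho_obj: rho_obj = 0.5334·1006 = 536.6 kg/m³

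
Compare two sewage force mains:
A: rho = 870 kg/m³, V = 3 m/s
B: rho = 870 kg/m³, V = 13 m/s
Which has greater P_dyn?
P_dyn(A) = 3.915 kPa, P_dyn(B) = 73.52 kPa. Answer: B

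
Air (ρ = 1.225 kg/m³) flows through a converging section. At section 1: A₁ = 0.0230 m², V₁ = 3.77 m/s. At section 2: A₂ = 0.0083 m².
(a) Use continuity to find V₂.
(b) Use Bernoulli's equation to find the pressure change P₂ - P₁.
(a) Continuity: A₁V₁=A₂V₂ -> V₂=A₁V₁/A₂=0.0230*3.77/0.0083=10.45 m/s
(b) Bernoulli: P₂-P₁=0.5*rho*(V₁^2-V₂^2)/1000=0.5*1.225*(3.77^2-10.45^2)/1000=-0.05818 kPa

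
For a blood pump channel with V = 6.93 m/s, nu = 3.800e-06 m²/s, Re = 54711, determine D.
Formula: Re = \frac{V D}{\nu}
Substituting knowns: 54711 = 6.93·D/3.800e-06
Solving for D: D = 54711·3.800e-06/6.93 = 0.03 m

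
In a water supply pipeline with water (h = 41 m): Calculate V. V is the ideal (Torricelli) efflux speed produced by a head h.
Formula: V = \sqrt{2 g h}
V = √(2·9.81·41) = 28.36 m/s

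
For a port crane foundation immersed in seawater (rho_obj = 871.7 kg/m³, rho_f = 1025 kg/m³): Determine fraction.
Formula: f_{sub} = \frac{\rho_{obj}}{\rho_f}
fraction = 871.7/1025 = 0.8504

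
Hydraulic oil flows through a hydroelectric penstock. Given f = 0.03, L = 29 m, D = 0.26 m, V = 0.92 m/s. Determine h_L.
Formula: h_L = f \frac{L}{D} \frac{V^2}{2g}
h_L = 0.03·(29/0.26)·0.92²/(2·9.81) = 0.1444 m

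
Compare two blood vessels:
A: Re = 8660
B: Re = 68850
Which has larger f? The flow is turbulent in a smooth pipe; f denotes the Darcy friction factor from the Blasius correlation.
f(A) = 0.03276, f(B) = 0.01951. Answer: A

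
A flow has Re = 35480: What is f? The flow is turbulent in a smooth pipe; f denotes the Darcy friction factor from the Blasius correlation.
Formula: f = \frac{0.316}{Re^{0.25}}
f = 0.316/35480^0.25 = 0.02302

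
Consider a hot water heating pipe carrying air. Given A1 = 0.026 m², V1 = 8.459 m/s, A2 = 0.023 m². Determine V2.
Formula: V_2 = \frac{A_1 V_1}{A_2}
V2 = 0.026·8.459/0.023 = 9.562 m/s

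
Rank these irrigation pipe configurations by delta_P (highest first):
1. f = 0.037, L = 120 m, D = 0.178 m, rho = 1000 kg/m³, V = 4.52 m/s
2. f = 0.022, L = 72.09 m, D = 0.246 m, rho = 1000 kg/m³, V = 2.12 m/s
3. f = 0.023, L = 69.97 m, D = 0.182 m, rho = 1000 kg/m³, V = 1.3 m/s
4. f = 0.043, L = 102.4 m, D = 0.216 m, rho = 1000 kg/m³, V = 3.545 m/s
Case 1: delta_P = 254.8 kPa
Case 2: delta_P = 14.49 kPa
Case 3: delta_P = 7.472 kPa
Case 4: delta_P = 128.1 kPa
Ranking (highest first): 1, 4, 2, 3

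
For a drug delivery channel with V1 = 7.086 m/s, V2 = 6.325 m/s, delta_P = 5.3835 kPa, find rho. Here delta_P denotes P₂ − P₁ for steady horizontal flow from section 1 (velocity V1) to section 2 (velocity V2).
Formula: \Delta P = \frac{1}{2} \rho (V_1^2 - V_2^2)
Substituting knowns: 5.3835 = 0.5·rho·(7.086² − 6.325²)/1000
Solving for rho: rho = 2·(5.3835·1000)/(7.086² − 6.325²) = 1055 kg/m³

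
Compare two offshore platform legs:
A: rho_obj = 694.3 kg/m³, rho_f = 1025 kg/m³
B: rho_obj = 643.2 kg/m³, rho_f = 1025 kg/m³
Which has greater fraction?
fraction(A) = 0.6774, fraction(B) = 0.6275. Answer: A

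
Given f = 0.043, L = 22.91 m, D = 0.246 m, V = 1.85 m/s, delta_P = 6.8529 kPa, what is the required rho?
Formula: \Delta P = f \frac{L}{D} \frac{\rho V^2}{2}
Substituting knowns: 6.8529 = 0.043·(22.91/0.246)·0.5·rho·1.85²/1000
Solving for rho: rho = (6.8529·1000)/(0.043·(22.91/0.246)·0.5·1.85²) = 1000 kg/m³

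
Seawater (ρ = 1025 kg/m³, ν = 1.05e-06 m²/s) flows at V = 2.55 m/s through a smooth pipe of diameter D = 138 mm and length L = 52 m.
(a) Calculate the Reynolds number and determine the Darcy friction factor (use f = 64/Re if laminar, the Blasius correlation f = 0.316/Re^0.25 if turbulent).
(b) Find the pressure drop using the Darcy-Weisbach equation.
(a) Re = V·D/ν = 2.55·0.138/1.05e-06 = 335140 → turbulent (Re > 4000); f = 0.316/Re^0.25 = 0.316/335140^0.25 = 0.013134 (Blasius is strictly valid for Re ≲ 1e5; used here as the smooth-pipe estimate the problem specifies)
(b) Darcy-Weisbach: ΔP = f·(L/D)·½ρV²/1000 = 0.013134·(52/0.138)·½·1025·2.55²/1000 = 16.49 kPa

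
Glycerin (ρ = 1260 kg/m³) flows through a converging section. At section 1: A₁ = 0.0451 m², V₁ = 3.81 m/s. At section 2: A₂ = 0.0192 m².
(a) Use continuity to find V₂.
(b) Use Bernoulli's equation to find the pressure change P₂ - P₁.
(a) Continuity: A₁V₁=A₂V₂ -> V₂=A₁V₁/A₂=0.0451*3.81/0.0192=8.95 m/s
(b) Bernoulli: P₂-P₁=0.5*rho*(V₁^2-V₂^2)/1000=0.5*1260*(3.81^2-8.95^2)/1000=-41.32 kPa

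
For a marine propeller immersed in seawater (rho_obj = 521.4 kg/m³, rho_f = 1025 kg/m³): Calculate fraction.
Formula: f_{sub} = \frac{\rho_{obj}}{\rho_f}
fraction = 521.4/1025 = 0.5087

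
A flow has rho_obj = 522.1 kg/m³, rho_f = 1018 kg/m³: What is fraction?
Formula: f_{sub} = \frac{\rho_{obj}}{\rho_f}
fraction = 522.1/1018 = 0.5129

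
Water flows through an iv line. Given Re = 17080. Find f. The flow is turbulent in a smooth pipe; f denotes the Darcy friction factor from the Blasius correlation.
Formula: f = \frac{0.316}{Re^{0.25}}
f = 0.316/17080^0.25 = 0.02764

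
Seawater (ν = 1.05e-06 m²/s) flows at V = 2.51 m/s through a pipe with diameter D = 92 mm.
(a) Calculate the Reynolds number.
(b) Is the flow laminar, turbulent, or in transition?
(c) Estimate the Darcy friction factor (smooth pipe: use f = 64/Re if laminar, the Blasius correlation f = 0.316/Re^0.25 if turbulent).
(a) Re = V·D/ν = 2.51·0.092/1.05e-06 = 219920
(b) Flow regime: turbulent (Re > 4000)
(c) Friction factor: f = 0.316/Re^0.25 = 0.316/219920^0.25 = 0.01459 (Blasius is strictly valid for Re ≲ 1e5; used here as the smooth-pipe estimate the problem specifies)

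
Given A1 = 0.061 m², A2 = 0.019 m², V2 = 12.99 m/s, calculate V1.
Formula: V_2 = \frac{A_1 V_1}{A_2}
Substituting knowns: 12.99 = 0.061·V1/0.019
Solving for V1: V1 = 12.99·0.019/0.061 = 4.046 m/s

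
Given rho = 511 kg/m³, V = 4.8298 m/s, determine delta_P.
Formula: V = \sqrt{\frac{2 \Delta P}{\rho}}
Substituting knowns: 4.8298 = √(2·(delta_P·1000)/511)
Solving for delta_P: delta_P = 4.8298²·511/2/1000 = 5.96 kPa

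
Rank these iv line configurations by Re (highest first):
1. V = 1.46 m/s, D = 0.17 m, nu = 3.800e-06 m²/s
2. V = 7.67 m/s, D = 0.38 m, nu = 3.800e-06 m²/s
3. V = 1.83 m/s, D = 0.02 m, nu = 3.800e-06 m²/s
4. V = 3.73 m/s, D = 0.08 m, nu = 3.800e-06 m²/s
Case 1: Re = 65316
Case 2: Re = 767000
Case 3: Re = 9632
Case 4: Re = 78526
Ranking (highest first): 2, 4, 1, 3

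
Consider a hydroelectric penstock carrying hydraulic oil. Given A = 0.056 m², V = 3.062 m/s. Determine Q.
Formula: Q = A V
Q = 0.056·3.062·1000 = 171.5 L/s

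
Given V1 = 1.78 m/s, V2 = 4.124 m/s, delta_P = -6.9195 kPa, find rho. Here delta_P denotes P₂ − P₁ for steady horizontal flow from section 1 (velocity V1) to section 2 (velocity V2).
Formula: \Delta P = \frac{1}{2} \rho (V_1^2 - V_2^2)
Substituting knowns: -6.9195 = 0.5·rho·(1.78² − 4.124²)/1000
Solving for rho: rho = 2·(-6.9195·1000)/(1.78² − 4.124²) = 1000 kg/m³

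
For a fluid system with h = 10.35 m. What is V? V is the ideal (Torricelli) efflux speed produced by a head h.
Formula: V = \sqrt{2 g h}
V = √(2·9.81·10.35) = 14.25 m/s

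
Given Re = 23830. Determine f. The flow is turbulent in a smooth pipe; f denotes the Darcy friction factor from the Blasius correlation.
Formula: f = \frac{0.316}{Re^{0.25}}
f = 0.316/23830^0.25 = 0.02543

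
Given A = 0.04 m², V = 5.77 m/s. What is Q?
Formula: Q = A V
Q = 0.04·5.77·1000 = 230.8 L/s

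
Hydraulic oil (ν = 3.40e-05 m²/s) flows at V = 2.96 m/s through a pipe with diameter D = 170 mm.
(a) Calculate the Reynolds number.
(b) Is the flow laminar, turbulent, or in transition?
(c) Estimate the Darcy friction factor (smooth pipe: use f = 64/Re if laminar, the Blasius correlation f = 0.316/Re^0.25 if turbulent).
(a) Re = V·D/ν = 2.96·0.17/3.40e-05 = 14800
(b) Flow regime: turbulent (Re > 4000)
(c) Friction factor: f = 0.316/Re^0.25 = 0.316/14800^0.25 = 0.02865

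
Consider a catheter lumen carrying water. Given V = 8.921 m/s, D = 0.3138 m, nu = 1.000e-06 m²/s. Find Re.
Formula: Re = \frac{V D}{\nu}
Re = 8.921·0.3138/1.000e-06 = 2.799e+06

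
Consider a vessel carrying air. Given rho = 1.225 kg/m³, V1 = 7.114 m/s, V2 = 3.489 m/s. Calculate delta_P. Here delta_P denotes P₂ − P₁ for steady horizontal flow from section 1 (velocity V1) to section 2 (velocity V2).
Formula: \Delta P = \frac{1}{2} \rho (V_1^2 - V_2^2)
delta_P = 0.5·1.225·(7.114² − 3.489²)/1000 = 0.02354 kPa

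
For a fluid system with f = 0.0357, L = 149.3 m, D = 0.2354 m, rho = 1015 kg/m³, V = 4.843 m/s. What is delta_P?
Formula: \Delta P = f \frac{L}{D} \frac{\rho V^2}{2}
delta_P = 0.0357·(149.3/0.2354)·0.5·1015·4.843²/1000 = 269.5 kPa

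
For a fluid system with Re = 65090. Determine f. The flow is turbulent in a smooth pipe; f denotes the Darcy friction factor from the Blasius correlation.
Formula: f = \frac{0.316}{Re^{0.25}}
f = 0.316/65090^0.25 = 0.01978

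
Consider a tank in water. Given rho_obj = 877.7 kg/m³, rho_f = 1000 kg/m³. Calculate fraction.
Formula: f_{sub} = \frac{\rho_{obj}}{\rho_f}
fraction = 877.7/1000 = 0.8777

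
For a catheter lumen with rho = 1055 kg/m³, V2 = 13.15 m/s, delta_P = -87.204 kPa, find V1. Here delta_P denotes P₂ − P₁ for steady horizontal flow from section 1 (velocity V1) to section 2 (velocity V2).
Formula: \Delta P = \frac{1}{2} \rho (V_1^2 - V_2^2)
Substituting knowns: -87.204 = 0.5·1055·(V1² − 13.15²)/1000
Solving for V1: V1 = √(13.15² + 2·(-87.204·1000)/1055) = 2.758 m/s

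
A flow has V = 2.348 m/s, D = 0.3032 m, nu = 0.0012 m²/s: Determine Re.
Formula: Re = \frac{V D}{\nu}
Re = 2.348·0.3032/0.0012 = 593.3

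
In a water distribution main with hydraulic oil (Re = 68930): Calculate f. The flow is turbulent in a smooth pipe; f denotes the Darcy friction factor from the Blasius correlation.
Formula: f = \frac{0.316}{Re^{0.25}}
f = 0.316/68930^0.25 = 0.0195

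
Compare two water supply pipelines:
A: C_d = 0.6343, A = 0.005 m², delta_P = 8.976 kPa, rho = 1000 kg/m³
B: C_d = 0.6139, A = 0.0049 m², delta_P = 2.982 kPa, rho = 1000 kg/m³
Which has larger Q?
Q(A) = 13.44 L/s, Q(B) = 7.346 L/s. Answer: A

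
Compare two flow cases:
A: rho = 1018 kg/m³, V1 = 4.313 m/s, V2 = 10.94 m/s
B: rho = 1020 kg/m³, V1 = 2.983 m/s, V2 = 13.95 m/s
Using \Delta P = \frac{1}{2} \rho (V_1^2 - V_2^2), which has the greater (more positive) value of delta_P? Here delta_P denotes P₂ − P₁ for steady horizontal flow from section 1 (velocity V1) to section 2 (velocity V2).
delta_P(A) = -51.45 kPa, delta_P(B) = -94.71 kPa. Answer: A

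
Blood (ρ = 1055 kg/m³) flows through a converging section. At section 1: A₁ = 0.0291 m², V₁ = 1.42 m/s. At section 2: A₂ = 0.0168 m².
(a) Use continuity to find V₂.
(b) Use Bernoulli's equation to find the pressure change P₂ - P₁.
(a) Continuity: A₁V₁=A₂V₂ -> V₂=A₁V₁/A₂=0.0291*1.42/0.0168=2.46 m/s
(b) Bernoulli: P₂-P₁=0.5*rho*(V₁^2-V₂^2)/1000=0.5*1055*(1.42^2-2.46^2)/1000=-2.129 kPa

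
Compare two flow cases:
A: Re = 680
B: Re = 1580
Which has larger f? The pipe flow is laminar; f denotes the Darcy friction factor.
f(A) = 0.09412, f(B) = 0.04051. Answer: A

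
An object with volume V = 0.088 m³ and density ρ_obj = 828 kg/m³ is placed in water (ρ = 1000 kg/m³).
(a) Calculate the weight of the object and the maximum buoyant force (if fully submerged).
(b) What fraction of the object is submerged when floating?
(a) W=rho_obj*g*V=828*9.81*0.088=714.8 N; F_B(max)=rho*g*V=1000*9.81*0.088=863.3 N
(b) Floating fraction=rho_obj/rho=828/1000=0.828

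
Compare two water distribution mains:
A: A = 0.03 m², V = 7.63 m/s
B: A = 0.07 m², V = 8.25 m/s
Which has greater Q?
Q(A) = 228.9 L/s, Q(B) = 577.5 L/s. Answer: B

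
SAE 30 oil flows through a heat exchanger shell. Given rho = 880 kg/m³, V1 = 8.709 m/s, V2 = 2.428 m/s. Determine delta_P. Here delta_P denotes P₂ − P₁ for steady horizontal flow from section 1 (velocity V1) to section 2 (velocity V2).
Formula: \Delta P = \frac{1}{2} \rho (V_1^2 - V_2^2)
delta_P = 0.5·880·(8.709² − 2.428²)/1000 = 30.78 kPa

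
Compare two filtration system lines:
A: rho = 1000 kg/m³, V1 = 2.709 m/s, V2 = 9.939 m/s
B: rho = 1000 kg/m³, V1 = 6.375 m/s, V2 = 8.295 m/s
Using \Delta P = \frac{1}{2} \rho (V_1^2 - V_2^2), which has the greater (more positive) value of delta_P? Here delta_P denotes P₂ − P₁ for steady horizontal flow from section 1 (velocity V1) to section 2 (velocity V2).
delta_P(A) = -45.72 kPa, delta_P(B) = -14.08 kPa. Answer: B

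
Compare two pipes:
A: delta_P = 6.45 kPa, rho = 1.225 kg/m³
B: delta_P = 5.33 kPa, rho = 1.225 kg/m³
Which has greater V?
V(A) = 102.6 m/s, V(B) = 93.28 m/s. Answer: A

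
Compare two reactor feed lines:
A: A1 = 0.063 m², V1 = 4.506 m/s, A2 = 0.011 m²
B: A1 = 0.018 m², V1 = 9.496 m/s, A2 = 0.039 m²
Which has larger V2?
V2(A) = 25.81 m/s, V2(B) = 4.383 m/s. Answer: A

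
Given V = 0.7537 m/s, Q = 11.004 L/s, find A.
Formula: Q = A V
Substituting knowns: 11.004 = A·0.7537·1000
Solving for A: A = (11.004/1000)/0.7537 = 0.0146 m²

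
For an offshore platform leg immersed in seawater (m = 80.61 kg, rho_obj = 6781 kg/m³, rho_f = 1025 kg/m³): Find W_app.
Formula: W_{app} = mg\left(1 - \frac{\rho_f}{\rho_{obj}}\right)
W_app = 80.61·9.81·(1 − 1025/6781) = 671.3 N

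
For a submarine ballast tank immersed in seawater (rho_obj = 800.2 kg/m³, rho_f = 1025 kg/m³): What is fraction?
Formula: f_{sub} = \frac{\rho_{obj}}{\rho_f}
fraction = 800.2/1025 = 0.7807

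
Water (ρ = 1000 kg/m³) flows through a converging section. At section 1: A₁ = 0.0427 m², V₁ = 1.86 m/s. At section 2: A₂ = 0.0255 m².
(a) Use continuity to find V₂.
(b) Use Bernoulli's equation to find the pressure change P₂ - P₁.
(a) Continuity: A₁V₁=A₂V₂ -> V₂=A₁V₁/A₂=0.0427*1.86/0.0255=3.11 m/s
(b) Bernoulli: P₂-P₁=0.5*rho*(V₁^2-V₂^2)/1000=0.5*1000*(1.86^2-3.11^2)/1000=-3.106 kPa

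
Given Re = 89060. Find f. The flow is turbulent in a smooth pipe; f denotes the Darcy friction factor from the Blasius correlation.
Formula: f = \frac{0.316}{Re^{0.25}}
f = 0.316/89060^0.25 = 0.01829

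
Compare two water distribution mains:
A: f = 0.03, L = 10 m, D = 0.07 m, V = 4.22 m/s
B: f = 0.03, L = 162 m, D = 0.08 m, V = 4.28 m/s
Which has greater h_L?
h_L(A) = 3.89 m, h_L(B) = 56.72 m. Answer: B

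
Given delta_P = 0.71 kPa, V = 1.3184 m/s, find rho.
Formula: V = \sqrt{\frac{2 \Delta P}{\rho}}
Substituting knowns: 1.3184 = √(2·(0.71·1000)/rho)
Solving for rho: rho = 2·(0.71·1000)/1.3184² = 816.9 kg/m³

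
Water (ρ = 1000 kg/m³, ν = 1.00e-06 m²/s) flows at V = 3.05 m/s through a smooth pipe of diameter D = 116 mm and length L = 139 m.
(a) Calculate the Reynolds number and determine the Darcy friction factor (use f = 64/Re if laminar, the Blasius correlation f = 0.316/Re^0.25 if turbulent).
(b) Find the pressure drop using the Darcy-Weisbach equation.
(a) Re = V·D/ν = 3.05·0.116/1.00e-06 = 353800 → turbulent (Re > 4000); f = 0.316/Re^0.25 = 0.316/353800^0.25 = 0.012957 (Blasius is strictly valid for Re ≲ 1e5; used here as the smooth-pipe estimate the problem specifies)
(b) Darcy-Weisbach: ΔP = f·(L/D)·½ρV²/1000 = 0.012957·(139/0.116)·½·1000·3.05²/1000 = 72.22 kPa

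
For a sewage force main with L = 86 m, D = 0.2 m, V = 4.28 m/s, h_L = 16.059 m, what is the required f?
Formula: h_L = f \frac{L}{D} \frac{V^2}{2g}
Substituting knowns: 16.059 = f·(86/0.2)·4.28²/(2·9.81)
Solving for f: f = 16.059·2·9.81/((86/0.2)·4.28²) = 0.04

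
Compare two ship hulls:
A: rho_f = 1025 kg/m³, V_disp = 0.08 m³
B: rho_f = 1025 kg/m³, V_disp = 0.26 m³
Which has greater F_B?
F_B(A) = 804.4 N, F_B(B) = 2614 N. Answer: B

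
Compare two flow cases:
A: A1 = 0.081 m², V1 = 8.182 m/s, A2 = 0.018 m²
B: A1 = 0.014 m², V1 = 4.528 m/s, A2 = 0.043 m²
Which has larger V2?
V2(A) = 36.82 m/s, V2(B) = 1.474 m/s. Answer: A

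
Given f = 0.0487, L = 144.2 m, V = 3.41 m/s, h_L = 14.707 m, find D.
Formula: h_L = f \frac{L}{D} \frac{V^2}{2g}
Substituting knowns: 14.707 = 0.0487·(144.2/D)·3.41²/(2·9.81)
Solving for D: D = 0.0487·144.2·3.41²/(2·9.81·14.707) = 0.283 m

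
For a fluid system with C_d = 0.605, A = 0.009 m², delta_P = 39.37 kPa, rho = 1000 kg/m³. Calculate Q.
Formula: Q = C_d A \sqrt{\frac{2 \Delta P}{\rho}}
Q = 0.605·0.009·√(2·(39.37·1000)/1000)·1000 = 48.32 L/s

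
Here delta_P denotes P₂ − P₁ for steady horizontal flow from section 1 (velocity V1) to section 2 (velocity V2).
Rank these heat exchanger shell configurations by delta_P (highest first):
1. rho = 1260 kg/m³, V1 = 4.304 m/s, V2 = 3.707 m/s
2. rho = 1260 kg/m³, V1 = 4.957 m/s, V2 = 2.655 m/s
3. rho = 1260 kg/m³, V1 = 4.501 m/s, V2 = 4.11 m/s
Case 1: delta_P = 3.013 kPa
Case 2: delta_P = 11.04 kPa
Case 3: delta_P = 2.121 kPa
Ranking (highest first): 2, 1, 3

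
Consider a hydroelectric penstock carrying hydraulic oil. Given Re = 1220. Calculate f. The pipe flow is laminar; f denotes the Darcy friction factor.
Formula: f = \frac{64}{Re}
f = 64/1220 = 0.05246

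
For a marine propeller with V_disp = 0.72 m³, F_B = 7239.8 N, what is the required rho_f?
Formula: F_B = \rho_f g V_{disp}
Substituting knowns: 7239.8 = rho_f·9.81·0.72
Solving for rho_f: rho_f = 7239.8/(9.81·0.72) = 1025 kg/m³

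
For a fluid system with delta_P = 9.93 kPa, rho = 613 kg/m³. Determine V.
Formula: V = \sqrt{\frac{2 \Delta P}{\rho}}
V = √(2·(9.93·1000)/613) = 5.692 m/s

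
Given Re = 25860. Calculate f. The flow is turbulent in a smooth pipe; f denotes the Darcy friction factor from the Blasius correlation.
Formula: f = \frac{0.316}{Re^{0.25}}
f = 0.316/25860^0.25 = 0.02492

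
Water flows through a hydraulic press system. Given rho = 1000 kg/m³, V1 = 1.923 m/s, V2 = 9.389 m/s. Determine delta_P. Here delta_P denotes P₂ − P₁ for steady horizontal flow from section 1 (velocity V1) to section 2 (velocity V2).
Formula: \Delta P = \frac{1}{2} \rho (V_1^2 - V_2^2)
delta_P = 0.5·1000·(1.923² − 9.389²)/1000 = -42.23 kPa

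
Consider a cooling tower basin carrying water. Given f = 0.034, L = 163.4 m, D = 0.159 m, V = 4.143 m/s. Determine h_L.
Formula: h_L = f \frac{L}{D} \frac{V^2}{2g}
h_L = 0.034·(163.4/0.159)·4.143²/(2·9.81) = 30.57 m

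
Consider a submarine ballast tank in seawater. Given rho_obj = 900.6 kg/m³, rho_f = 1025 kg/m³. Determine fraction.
Formula: f_{sub} = \frac{\rho_{obj}}{\rho_f}
fraction = 900.6/1025 = 0.8786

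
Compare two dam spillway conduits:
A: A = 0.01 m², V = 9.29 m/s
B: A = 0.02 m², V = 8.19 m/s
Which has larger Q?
Q(A) = 92.9 L/s, Q(B) = 163.8 L/s. Answer: B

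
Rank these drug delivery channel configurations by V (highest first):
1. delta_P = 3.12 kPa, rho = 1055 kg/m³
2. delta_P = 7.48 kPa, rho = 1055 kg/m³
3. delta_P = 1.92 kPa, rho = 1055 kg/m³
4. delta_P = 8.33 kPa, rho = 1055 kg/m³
Case 1: V = 2.432 m/s
Case 2: V = 3.766 m/s
Case 3: V = 1.908 m/s
Case 4: V = 3.974 m/s
Ranking (highest first): 4, 2, 1, 3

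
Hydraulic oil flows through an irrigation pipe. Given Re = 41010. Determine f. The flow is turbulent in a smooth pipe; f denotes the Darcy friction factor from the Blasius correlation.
Formula: f = \frac{0.316}{Re^{0.25}}
f = 0.316/41010^0.25 = 0.02221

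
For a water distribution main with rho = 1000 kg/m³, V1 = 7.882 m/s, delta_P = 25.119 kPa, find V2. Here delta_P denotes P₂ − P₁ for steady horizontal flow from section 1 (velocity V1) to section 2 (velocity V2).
Formula: \Delta P = \frac{1}{2} \rho (V_1^2 - V_2^2)
Substituting knowns: 25.119 = 0.5·1000·(7.882² − V2²)/1000
Solving for V2: V2 = √(7.882² − 2·(25.119·1000)/1000) = 3.448 m/s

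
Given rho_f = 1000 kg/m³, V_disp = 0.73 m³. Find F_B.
Formula: F_B = \rho_f g V_{disp}
F_B = 1000·9.81·0.73 = 7161 N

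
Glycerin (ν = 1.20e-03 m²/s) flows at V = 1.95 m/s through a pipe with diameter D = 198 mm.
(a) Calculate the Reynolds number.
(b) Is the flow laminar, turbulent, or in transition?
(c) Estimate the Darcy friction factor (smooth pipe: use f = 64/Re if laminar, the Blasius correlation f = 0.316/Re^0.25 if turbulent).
(a) Re = V·D/ν = 1.95·0.198/1.20e-03 = 321.75
(b) Flow regime: laminar (Re < 2300)
(c) Friction factor: f = 64/Re = 64/321.75 = 0.1989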